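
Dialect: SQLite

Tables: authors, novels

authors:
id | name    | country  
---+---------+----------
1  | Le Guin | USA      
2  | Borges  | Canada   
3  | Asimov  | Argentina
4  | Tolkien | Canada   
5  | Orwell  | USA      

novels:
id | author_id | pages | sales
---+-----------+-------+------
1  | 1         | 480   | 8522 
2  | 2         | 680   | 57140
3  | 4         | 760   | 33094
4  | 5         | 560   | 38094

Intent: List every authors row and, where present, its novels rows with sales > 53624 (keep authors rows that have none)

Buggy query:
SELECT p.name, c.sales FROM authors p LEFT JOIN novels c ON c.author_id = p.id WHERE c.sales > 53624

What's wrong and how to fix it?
Bug: Filtering c.sales in WHERE discards the NULL rows produced by LEFT JOIN, turning it into an inner join

Fix: Move the right-table condition into the ON clause so unmatched parents are kept

Corrected query:
SELECT p.name, c.sales FROM authors p LEFT JOIN novels c ON c.author_id = p.id AND c.sales > 53624

Result:
name    | sales
--------+------
Le Guin | NULL 
Borges  | 57140
Asimov  | NULL 
Tolkien | NULL 
Orwell  | NULL 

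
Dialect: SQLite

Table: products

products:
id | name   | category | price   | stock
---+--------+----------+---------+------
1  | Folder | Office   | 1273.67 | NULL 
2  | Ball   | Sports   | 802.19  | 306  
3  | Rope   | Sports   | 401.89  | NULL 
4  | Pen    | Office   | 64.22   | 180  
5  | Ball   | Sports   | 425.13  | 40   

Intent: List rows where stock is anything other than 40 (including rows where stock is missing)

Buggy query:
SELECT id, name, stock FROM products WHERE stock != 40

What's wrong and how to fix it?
Bug: Inequality against NULL is unknown, not true; rows with NULL are dropped

Fix: Add an explicit OR stock IS NULL to include the missing-value rows

Corrected query:
SELECT id, name, stock FROM products WHERE stock != 40 OR stock IS NULL

Result:
id | name   | stock
---+--------+------
1  | Folder | NULL 
2  | Ball   | 306  
3  | Rope   | NULL 
4  | Pen    | 180  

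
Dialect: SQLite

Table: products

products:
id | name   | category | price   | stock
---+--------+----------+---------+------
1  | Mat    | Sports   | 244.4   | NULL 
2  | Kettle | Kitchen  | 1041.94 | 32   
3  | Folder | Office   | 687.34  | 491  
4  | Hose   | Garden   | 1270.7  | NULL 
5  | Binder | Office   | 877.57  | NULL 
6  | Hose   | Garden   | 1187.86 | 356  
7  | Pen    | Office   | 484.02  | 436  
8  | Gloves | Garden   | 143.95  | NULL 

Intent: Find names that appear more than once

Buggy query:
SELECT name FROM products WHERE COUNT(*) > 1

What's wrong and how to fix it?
Bug: COUNT(*) is an aggregate and cannot be used in WHERE

Fix: Group first, then use HAVING for the count condition

Corrected query:
SELECT name FROM products GROUP BY name HAVING COUNT(*) > 1

Result:
name
----
Hose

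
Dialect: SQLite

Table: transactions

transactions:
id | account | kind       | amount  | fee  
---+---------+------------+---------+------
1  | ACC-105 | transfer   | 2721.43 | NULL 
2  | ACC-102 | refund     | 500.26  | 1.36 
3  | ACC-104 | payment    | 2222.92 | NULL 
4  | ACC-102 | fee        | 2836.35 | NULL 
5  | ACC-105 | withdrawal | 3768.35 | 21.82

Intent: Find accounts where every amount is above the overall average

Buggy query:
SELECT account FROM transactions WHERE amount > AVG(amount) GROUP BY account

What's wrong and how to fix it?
Bug: AVG() is an aggregate; it can't sit directly in WHERE

Fix: Use a subquery for AVG and a HAVING MIN(...) filter so the condition holds for every row in the group

Corrected query:
SELECT account FROM transactions GROUP BY account HAVING MIN(amount) > (SELECT AVG(amount) FROM transactions)

Result:
account
-------
ACC-105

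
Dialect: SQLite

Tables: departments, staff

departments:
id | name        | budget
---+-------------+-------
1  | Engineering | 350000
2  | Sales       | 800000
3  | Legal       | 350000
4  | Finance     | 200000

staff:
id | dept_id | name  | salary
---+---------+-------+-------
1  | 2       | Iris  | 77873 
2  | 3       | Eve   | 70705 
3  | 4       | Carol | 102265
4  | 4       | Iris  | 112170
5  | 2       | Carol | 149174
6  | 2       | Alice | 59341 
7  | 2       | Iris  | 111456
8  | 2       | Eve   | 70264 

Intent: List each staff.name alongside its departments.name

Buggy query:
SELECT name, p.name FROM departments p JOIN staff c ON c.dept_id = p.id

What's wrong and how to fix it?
Bug: Both tables have a 'name' column; the unqualified reference is ambiguous

Fix: Prefix ambiguous columns with the table alias

Corrected query:
SELECT c.name, p.name FROM departments p JOIN staff c ON c.dept_id = p.id

Result:
name  | name   
------+--------
Iris  | Sales  
Eve   | Legal  
Carol | Finance
Iris  | Finance
Carol | Sales  
Alice | Sales  
Iris  | Sales  
Eve   | Sales  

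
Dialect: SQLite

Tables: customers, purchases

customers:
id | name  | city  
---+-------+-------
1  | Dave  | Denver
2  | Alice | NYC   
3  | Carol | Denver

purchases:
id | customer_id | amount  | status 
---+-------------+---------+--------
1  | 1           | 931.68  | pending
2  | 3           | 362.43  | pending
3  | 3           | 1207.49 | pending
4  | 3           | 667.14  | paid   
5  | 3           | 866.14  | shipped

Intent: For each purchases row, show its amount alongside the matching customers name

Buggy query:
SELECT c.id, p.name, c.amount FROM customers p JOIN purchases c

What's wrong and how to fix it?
Bug: Missing join condition: each purchases row is matched to all customers rows instead of just its own

Fix: Specify the join condition linking the foreign key to the parent id

Corrected query:
SELECT c.id, p.name, c.amount FROM customers p JOIN purchases c ON c.customer_id = p.id

Result:
id | name  | amount 
---+-------+--------
1  | Dave  | 931.68 
2  | Carol | 362.43 
3  | Carol | 1207.49
4  | Carol | 667.14 
5  | Carol | 866.14 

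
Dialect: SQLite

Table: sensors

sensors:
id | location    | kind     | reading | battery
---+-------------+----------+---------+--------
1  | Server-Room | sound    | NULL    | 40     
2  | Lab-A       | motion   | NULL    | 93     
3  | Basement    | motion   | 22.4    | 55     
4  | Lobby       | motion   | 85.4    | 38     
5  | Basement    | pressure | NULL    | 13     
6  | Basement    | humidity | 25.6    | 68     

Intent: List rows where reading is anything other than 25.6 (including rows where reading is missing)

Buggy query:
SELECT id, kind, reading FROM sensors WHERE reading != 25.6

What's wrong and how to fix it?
Bug: Inequality against NULL is unknown, not true; rows with NULL are dropped

Fix: Add an explicit OR reading IS NULL to include the missing-value rows

Corrected query:
SELECT id, kind, reading FROM sensors WHERE reading != 25.6 OR reading IS NULL

Result:
id | kind     | reading
---+----------+--------
1  | sound    | NULL   
2  | motion   | NULL   
3  | motion   | 22.4   
4  | motion   | 85.4   
5  | pressure | NULL   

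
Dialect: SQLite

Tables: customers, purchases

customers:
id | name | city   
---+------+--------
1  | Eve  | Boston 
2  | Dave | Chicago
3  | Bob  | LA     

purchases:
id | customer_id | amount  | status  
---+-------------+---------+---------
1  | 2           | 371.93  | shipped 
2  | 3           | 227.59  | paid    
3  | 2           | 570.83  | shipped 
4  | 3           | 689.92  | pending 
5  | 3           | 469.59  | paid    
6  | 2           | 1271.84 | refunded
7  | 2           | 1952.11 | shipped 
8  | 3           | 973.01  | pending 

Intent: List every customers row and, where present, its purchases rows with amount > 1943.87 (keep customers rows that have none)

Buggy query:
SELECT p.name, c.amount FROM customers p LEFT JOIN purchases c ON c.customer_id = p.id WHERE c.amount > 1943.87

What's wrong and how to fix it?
Bug: Filtering c.amount in WHERE discards the NULL rows produced by LEFT JOIN, turning it into an inner join

Fix: Move the right-table condition into the ON clause so unmatched parents are kept

Corrected query:
SELECT p.name, c.amount FROM customers p LEFT JOIN purchases c ON c.customer_id = p.id AND c.amount > 1943.87

Result:
name | amount 
-----+--------
Eve  | NULL   
Dave | 1952.11
Bob  | NULL   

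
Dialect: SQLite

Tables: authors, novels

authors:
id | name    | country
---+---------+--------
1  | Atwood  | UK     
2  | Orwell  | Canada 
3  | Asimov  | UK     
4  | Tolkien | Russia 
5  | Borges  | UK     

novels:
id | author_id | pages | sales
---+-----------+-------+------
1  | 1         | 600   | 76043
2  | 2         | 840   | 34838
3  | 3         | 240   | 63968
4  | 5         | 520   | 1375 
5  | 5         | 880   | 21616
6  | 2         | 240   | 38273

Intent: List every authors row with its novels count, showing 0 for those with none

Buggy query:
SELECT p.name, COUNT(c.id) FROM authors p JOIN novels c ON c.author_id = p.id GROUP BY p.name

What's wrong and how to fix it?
Bug: INNER JOIN drops authors rows that have no matching novels rows

Fix: Use LEFT JOIN so parents without children still appear (COUNT(c.id) gives 0)

Corrected query:
SELECT p.name, COUNT(c.id) FROM authors p LEFT JOIN novels c ON c.author_id = p.id GROUP BY p.name

Result:
name    | COUNT(c.id)
--------+------------
Asimov  | 1          
Atwood  | 1          
Borges  | 2          
Orwell  | 2          
Tolkien | 0          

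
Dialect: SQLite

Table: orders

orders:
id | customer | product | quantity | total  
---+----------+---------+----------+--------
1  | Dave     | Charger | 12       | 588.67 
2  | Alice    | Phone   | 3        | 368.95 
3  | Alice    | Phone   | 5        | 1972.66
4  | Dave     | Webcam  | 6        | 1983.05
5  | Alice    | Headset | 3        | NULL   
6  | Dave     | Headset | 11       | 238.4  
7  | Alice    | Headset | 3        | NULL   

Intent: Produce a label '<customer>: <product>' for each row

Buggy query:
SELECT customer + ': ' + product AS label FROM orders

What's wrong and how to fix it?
Bug: SQLite uses || for string concatenation; + coerces text to numbers (yielding 0)

Fix: Use the || operator for string concatenation

Corrected query:
SELECT customer || ': ' || product AS label FROM orders

Result:
label         
--------------
Dave: Charger 
Alice: Phone  
Alice: Phone  
Dave: Webcam  
Alice: Headset
Dave: Headset 
Alice: Headset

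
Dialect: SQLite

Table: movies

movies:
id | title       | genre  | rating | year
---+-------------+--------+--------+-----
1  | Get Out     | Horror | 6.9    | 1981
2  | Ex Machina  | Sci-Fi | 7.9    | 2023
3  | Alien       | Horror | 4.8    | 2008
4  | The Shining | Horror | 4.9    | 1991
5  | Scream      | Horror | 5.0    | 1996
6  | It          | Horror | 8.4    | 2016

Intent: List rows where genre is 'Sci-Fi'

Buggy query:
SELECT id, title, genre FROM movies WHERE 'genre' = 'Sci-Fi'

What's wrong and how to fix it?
Bug: 'genre' in single quotes is a string literal, not the column; the comparison is literal-vs-literal and never true

Fix: Reference the column as genre without single quotes

Corrected query:
SELECT id, title, genre FROM movies WHERE genre = 'Sci-Fi'

Result:
id | title      | genre 
---+------------+-------
2  | Ex Machina | Sci-Fi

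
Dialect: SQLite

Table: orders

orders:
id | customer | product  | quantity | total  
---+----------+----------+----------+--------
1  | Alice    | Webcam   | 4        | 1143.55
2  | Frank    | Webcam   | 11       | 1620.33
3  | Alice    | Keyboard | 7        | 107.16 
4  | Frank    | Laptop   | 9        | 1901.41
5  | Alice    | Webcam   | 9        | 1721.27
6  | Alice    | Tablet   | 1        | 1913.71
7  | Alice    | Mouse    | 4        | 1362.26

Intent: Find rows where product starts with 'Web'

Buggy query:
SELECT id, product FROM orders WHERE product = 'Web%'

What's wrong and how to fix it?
Bug: '=' compares the literal string including the % character; pattern matching needs LIKE

Fix: Replace '=' with LIKE so 'Web%' is treated as a pattern

Corrected query:
SELECT id, product FROM orders WHERE product LIKE 'Web%'

Result:
id | product
---+--------
1  | Webcam 
2  | Webcam 
5  | Webcam 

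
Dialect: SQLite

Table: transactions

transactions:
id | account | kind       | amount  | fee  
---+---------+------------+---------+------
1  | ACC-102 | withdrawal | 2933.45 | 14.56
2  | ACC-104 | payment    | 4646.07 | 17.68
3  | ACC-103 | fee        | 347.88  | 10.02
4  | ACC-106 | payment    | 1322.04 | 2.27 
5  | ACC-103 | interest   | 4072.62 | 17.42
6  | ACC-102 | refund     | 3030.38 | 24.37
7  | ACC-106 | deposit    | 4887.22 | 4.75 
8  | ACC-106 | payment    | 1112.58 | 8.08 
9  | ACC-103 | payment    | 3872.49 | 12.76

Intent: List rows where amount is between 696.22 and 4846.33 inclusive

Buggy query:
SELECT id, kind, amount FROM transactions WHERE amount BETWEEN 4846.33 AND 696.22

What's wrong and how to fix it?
Bug: BETWEEN expects the lower bound first; with 4846.33 AND 696.22 the range is empty

Fix: Write BETWEEN 696.22 AND 4846.33

Corrected query:
SELECT id, kind, amount FROM transactions WHERE amount BETWEEN 696.22 AND 4846.33

Result:
id | kind       | amount 
---+------------+--------
1  | withdrawal | 2933.45
2  | payment    | 4646.07
4  | payment    | 1322.04
5  | interest   | 4072.62
6  | refund     | 3030.38
8  | payment    | 1112.58
9  | payment    | 3872.49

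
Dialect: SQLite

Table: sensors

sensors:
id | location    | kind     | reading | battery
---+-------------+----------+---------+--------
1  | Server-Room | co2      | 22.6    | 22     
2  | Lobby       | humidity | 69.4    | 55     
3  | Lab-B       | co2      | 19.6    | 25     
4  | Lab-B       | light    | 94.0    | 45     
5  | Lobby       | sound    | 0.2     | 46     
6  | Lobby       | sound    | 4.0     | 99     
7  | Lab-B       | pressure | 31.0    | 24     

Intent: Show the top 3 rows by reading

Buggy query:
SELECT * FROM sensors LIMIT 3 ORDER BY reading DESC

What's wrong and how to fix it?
Bug: ORDER BY cannot follow LIMIT; LIMIT is the final clause

Fix: Swap the clauses: ORDER BY first, then LIMIT

Corrected query:
SELECT * FROM sensors ORDER BY reading DESC LIMIT 3

Result:
id | location | kind     | reading | battery
---+----------+----------+---------+--------
4  | Lab-B    | light    | 94      | 45     
2  | Lobby    | humidity | 69.4    | 55     
7  | Lab-B    | pressure | 31      | 24     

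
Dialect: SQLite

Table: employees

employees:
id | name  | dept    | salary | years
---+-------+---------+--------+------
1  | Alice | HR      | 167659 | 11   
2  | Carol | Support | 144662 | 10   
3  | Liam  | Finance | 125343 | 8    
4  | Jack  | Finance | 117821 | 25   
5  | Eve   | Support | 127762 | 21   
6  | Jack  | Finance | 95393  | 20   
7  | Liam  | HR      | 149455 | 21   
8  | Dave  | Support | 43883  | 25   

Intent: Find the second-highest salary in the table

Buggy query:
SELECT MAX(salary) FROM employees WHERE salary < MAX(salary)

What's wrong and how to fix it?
Bug: The inner MAX is an aggregate inside WHERE, which is not allowed

Fix: Put the inner MAX in a scalar subquery

Corrected query:
SELECT MAX(salary) FROM employees WHERE salary < (SELECT MAX(salary) FROM employees)

Result:
MAX(salary)
-----------
149455     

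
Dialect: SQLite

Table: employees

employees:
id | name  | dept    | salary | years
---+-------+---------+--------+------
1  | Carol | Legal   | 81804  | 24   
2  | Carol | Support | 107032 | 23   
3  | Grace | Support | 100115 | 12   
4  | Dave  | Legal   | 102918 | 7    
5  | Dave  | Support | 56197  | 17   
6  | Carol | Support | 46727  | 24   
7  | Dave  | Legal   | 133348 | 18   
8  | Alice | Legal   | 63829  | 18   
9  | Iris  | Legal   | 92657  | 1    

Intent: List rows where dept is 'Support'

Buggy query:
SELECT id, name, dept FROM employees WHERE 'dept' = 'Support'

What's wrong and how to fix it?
Bug: Single quotes denote string literals in SQL; the column name is being compared as a constant string

Fix: Remove the quotes around the column name (or use double quotes for an identifier)

Corrected query:
SELECT id, name, dept FROM employees WHERE dept = 'Support'

Result:
id | name  | dept   
---+-------+--------
2  | Carol | Support
3  | Grace | Support
5  | Dave  | Support
6  | Carol | Support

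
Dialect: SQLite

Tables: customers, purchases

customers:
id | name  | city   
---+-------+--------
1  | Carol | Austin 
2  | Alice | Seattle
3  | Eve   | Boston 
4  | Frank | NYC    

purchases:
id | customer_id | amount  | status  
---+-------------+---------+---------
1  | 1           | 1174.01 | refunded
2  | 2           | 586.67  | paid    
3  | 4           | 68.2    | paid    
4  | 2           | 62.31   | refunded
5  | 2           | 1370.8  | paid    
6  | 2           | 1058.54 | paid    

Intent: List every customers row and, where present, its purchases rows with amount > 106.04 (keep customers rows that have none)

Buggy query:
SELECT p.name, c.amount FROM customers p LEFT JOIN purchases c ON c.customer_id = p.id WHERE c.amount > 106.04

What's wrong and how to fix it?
Bug: A WHERE condition on the right-hand table after LEFT JOIN drops unmatched parents

Fix: Move the right-table condition into the ON clause so unmatched parents are kept

Corrected query:
SELECT p.name, c.amount FROM customers p LEFT JOIN purchases c ON c.customer_id = p.id AND c.amount > 106.04

Result:
name  | amount 
------+--------
Carol | 1174.01
Alice | 586.67 
Alice | 1058.54
Alice | 1370.8 
Eve   | NULL   
Frank | NULL   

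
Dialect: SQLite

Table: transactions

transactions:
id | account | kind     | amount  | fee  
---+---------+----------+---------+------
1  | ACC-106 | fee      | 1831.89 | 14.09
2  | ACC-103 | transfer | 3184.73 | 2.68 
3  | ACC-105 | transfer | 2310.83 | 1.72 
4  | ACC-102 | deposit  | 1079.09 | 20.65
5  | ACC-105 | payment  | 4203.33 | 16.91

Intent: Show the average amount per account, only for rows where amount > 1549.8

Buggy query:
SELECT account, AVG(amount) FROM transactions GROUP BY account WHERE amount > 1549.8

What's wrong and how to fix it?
Bug: WHERE cannot follow GROUP BY

Fix: Move the WHERE clause before GROUP BY

Corrected query:
SELECT account, AVG(amount) FROM transactions WHERE amount > 1549.8 GROUP BY account

Result:
account | AVG(amount)
--------+------------
ACC-103 | 3184.73    
ACC-105 | 3257.08    
ACC-106 | 1831.89    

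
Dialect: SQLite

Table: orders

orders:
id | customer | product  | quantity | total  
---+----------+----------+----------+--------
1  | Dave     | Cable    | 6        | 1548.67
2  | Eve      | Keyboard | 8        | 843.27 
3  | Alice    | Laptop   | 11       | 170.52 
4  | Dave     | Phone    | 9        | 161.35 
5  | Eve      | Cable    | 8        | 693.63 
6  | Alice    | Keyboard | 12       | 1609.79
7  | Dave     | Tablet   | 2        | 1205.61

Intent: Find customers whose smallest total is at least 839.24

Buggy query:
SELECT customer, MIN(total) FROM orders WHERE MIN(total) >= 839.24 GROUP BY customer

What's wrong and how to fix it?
Bug: Aggregates like MIN are computed per group after WHERE runs

Fix: Use HAVING for the per-group MIN condition

Corrected query:
SELECT customer, MIN(total) FROM orders GROUP BY customer HAVING MIN(total) >= 839.24

Result:
(no rows)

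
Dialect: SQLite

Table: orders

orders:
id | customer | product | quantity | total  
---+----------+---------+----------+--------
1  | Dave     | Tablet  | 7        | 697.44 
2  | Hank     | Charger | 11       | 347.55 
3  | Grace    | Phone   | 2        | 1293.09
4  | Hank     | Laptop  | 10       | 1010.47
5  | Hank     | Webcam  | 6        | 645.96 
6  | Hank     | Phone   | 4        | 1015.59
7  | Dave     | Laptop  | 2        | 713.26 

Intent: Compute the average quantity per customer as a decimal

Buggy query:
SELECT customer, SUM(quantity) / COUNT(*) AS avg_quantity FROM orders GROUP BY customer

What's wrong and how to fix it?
Bug: SUM(quantity) and COUNT(*) are both integers; the division truncates the fractional part

Fix: Multiply by 1.0 (or CAST to REAL) to force floating-point division

Corrected query:
SELECT customer, SUM(quantity) * 1.0 / COUNT(*) AS avg_quantity FROM orders GROUP BY customer

Result:
customer | avg_quantity
---------+-------------
Dave     | 4.5         
Grace    | 2           
Hank     | 7.75        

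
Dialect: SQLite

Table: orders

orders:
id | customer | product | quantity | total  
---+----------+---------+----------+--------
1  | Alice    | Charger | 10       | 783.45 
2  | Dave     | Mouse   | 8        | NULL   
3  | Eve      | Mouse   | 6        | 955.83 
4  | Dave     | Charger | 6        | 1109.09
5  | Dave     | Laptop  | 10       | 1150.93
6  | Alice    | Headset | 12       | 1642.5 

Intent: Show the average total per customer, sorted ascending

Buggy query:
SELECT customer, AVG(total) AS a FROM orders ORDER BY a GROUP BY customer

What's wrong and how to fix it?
Bug: GROUP BY must precede ORDER BY

Fix: Reorder: SELECT … FROM … GROUP BY … ORDER BY …

Corrected query:
SELECT customer, AVG(total) AS a FROM orders GROUP BY customer ORDER BY a

Result:
customer | a       
---------+---------
Eve      | 955.83  
Dave     | 1130.01 
Alice    | 1212.975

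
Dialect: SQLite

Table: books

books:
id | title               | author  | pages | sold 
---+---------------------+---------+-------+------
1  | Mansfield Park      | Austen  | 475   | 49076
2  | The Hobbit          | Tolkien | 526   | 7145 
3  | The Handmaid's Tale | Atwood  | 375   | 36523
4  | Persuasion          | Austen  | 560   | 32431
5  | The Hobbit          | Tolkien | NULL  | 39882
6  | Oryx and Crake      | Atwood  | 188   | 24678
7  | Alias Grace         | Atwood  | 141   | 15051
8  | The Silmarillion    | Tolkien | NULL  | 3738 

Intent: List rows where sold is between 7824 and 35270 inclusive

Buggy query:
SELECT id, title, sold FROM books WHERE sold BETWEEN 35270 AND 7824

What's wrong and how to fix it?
Bug: BETWEEN expects the lower bound first; with 35270 AND 7824 the range is empty

Fix: Swap the bounds so the smaller value comes first

Corrected query:
SELECT id, title, sold FROM books WHERE sold BETWEEN 7824 AND 35270

Result:
id | title          | sold 
---+----------------+------
4  | Persuasion     | 32431
6  | Oryx and Crake | 24678
7  | Alias Grace    | 15051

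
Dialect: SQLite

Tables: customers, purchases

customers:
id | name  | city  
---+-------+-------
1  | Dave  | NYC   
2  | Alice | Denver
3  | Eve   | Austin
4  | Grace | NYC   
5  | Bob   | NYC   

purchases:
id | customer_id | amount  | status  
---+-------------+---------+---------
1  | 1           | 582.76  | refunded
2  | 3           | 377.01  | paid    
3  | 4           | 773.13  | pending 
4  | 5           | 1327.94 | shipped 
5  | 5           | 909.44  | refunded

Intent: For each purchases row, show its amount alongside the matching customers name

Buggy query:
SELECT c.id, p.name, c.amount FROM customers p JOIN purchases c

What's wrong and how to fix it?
Bug: Missing join condition: each purchases row is matched to all customers rows instead of just its own

Fix: Specify the join condition linking the foreign key to the parent id

Corrected query:
SELECT c.id, p.name, c.amount FROM customers p JOIN purchases c ON c.customer_id = p.id

Result:
id | name  | amount 
---+-------+--------
1  | Dave  | 582.76 
2  | Eve   | 377.01 
3  | Grace | 773.13 
4  | Bob   | 1327.94
5  | Bob   | 909.44 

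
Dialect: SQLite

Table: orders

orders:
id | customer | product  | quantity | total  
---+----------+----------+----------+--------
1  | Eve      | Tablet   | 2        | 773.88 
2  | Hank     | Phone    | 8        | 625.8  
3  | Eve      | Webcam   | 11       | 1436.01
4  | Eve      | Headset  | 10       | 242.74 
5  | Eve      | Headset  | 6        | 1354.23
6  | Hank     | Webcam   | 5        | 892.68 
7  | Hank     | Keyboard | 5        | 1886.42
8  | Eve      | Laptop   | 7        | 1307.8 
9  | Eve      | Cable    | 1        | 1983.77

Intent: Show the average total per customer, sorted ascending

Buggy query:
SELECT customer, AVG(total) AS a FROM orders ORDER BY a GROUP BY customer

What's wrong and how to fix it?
Bug: GROUP BY must precede ORDER BY

Fix: Reorder: SELECT … FROM … GROUP BY … ORDER BY …

Corrected query:
SELECT customer, AVG(total) AS a FROM orders GROUP BY customer ORDER BY a

Result:
customer | a          
---------+------------
Hank     | 1134.966667
Eve      | 1183.071667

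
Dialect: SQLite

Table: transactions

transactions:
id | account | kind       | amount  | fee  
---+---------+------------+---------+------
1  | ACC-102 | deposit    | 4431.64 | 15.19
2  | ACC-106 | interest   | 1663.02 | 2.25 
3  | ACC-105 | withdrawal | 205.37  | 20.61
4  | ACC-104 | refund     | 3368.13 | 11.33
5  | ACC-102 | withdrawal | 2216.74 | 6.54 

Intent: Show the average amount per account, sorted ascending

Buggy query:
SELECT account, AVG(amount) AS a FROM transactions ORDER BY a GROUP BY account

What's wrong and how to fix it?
Bug: GROUP BY must precede ORDER BY

Fix: Move ORDER BY to the end, after GROUP BY

Corrected query:
SELECT account, AVG(amount) AS a FROM transactions GROUP BY account ORDER BY a

Result:
account | a      
--------+--------
ACC-105 | 205.37 
ACC-106 | 1663.02
ACC-102 | 3324.19
ACC-104 | 3368.13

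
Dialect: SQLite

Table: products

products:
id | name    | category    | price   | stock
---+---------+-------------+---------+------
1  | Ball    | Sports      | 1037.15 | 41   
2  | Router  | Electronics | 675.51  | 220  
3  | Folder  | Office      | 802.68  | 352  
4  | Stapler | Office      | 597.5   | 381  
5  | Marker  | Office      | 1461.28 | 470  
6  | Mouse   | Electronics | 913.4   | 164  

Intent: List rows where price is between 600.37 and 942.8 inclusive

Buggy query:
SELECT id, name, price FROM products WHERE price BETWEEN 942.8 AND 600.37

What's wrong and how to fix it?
Bug: BETWEEN expects the lower bound first; with 942.8 AND 600.37 the range is empty

Fix: Swap the bounds so the smaller value comes first

Corrected query:
SELECT id, name, price FROM products WHERE price BETWEEN 600.37 AND 942.8

Result:
id | name   | price 
---+--------+-------
2  | Router | 675.51
3  | Folder | 802.68
6  | Mouse  | 913.4 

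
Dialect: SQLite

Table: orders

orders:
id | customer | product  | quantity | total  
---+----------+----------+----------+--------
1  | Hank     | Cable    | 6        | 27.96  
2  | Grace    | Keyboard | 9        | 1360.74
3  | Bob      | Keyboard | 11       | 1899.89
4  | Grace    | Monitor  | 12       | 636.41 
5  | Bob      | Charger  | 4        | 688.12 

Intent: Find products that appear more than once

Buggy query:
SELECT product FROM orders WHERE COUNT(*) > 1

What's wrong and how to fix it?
Bug: WHERE can't reference COUNT(*); aggregates are computed after WHERE

Fix: GROUP BY product, then filter groups with HAVING COUNT(*) > 1

Corrected query:
SELECT product FROM orders GROUP BY product HAVING COUNT(*) > 1

Result:
product 
--------
Keyboard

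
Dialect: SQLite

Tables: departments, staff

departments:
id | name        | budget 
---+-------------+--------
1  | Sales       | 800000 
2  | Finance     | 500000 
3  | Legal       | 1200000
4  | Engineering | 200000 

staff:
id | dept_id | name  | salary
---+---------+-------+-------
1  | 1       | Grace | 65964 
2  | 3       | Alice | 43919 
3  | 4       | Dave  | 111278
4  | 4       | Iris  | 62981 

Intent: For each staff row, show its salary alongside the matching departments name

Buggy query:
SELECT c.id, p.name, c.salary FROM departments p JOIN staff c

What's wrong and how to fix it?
Bug: JOIN with no ON clause produces a cartesian product; every staff row pairs with every departments row

Fix: Add ON c.dept_id = p.id to the JOIN

Corrected query:
SELECT c.id, p.name, c.salary FROM departments p JOIN staff c ON c.dept_id = p.id

Result:
id | name        | salary
---+-------------+-------
1  | Sales       | 65964 
2  | Legal       | 43919 
3  | Engineering | 111278
4  | Engineering | 62981 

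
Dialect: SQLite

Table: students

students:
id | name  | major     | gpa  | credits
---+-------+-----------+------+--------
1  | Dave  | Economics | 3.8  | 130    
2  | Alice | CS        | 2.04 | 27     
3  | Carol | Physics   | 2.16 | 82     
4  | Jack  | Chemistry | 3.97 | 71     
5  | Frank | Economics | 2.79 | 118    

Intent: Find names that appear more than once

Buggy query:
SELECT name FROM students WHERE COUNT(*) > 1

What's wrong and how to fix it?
Bug: WHERE can't reference COUNT(*); aggregates are computed after WHERE

Fix: GROUP BY name, then filter groups with HAVING COUNT(*) > 1

Corrected query:
SELECT name FROM students GROUP BY name HAVING COUNT(*) > 1

Result:
(no rows)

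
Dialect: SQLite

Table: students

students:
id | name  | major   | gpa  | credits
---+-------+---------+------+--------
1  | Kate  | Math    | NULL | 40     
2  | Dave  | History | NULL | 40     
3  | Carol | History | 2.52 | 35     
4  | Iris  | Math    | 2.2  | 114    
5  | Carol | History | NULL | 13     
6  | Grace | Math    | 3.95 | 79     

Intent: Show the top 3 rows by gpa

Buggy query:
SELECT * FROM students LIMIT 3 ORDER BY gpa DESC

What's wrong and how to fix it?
Bug: ORDER BY cannot follow LIMIT; LIMIT is the final clause

Fix: Swap the clauses: ORDER BY first, then LIMIT

Corrected query:
SELECT * FROM students ORDER BY gpa DESC LIMIT 3

Result:
id | name  | major   | gpa  | credits
---+-------+---------+------+--------
6  | Grace | Math    | 3.95 | 79     
3  | Carol | History | 2.52 | 35     
4  | Iris  | Math    | 2.2  | 114    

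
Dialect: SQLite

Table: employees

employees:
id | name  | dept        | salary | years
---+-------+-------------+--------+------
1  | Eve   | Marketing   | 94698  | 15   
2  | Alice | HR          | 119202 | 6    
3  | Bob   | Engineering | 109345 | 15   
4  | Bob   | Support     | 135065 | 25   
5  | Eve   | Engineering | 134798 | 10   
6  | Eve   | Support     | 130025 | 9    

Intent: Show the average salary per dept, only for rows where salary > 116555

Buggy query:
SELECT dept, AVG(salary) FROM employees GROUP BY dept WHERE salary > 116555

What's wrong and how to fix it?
Bug: WHERE cannot follow GROUP BY

Fix: Move the WHERE clause before GROUP BY

Corrected query:
SELECT dept, AVG(salary) FROM employees WHERE salary > 116555 GROUP BY dept

Result:
dept        | AVG(salary)
------------+------------
Engineering | 134798     
HR          | 119202     
Support     | 132545     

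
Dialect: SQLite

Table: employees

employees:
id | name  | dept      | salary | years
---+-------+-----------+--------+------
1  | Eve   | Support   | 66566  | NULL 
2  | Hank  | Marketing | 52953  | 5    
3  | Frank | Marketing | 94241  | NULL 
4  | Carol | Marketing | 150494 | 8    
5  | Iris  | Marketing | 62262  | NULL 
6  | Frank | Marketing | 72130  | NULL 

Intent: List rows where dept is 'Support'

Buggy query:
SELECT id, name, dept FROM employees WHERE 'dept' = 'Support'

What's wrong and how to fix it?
Bug: Single quotes denote string literals in SQL; the column name is being compared as a constant string

Fix: Remove the quotes around the column name (or use double quotes for an identifier)

Corrected query:
SELECT id, name, dept FROM employees WHERE dept = 'Support'

Result:
id | name | dept   
---+------+--------
1  | Eve  | Support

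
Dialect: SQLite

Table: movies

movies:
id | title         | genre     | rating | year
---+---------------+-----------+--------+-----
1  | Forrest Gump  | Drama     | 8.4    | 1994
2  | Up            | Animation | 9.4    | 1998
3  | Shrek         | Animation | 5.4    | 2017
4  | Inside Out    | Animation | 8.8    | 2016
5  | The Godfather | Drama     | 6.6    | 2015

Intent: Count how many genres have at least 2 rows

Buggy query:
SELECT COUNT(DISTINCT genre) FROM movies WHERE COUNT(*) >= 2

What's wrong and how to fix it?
Bug: WHERE filters individual rows, not groups, so a group-level COUNT is invalid there

Fix: Use a subquery that GROUPs and filters with HAVING, then count its rows

Corrected query:
SELECT COUNT(*) FROM (SELECT genre FROM movies GROUP BY genre HAVING COUNT(*) >= 2)

Result:
COUNT(*)
--------
2       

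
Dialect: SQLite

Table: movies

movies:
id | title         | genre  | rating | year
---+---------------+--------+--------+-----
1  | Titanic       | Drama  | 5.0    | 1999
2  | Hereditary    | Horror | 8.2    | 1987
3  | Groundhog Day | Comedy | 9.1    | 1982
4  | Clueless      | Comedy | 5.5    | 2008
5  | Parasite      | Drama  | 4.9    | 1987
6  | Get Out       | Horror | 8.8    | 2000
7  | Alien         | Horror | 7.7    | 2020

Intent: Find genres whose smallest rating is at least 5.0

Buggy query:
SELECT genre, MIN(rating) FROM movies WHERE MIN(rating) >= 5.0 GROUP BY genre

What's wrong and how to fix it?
Bug: Aggregates like MIN are computed per group after WHERE runs

Fix: Use HAVING for the per-group MIN condition

Corrected query:
SELECT genre, MIN(rating) FROM movies GROUP BY genre HAVING MIN(rating) >= 5.0

Result:
genre  | MIN(rating)
-------+------------
Comedy | 5.5        
Horror | 7.7        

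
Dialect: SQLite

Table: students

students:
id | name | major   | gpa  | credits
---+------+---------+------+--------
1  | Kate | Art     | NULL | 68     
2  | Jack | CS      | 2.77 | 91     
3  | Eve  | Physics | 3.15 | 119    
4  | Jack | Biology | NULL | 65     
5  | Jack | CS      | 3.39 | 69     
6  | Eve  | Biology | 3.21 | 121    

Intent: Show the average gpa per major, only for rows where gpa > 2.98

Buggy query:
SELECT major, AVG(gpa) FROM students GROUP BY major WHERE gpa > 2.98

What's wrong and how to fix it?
Bug: Row-level WHERE must come before GROUP BY in the clause order

Fix: Move the WHERE clause before GROUP BY

Corrected query:
SELECT major, AVG(gpa) FROM students WHERE gpa > 2.98 GROUP BY major

Result:
major   | AVG(gpa)
--------+---------
Biology | 3.21    
CS      | 3.39    
Physics | 3.15    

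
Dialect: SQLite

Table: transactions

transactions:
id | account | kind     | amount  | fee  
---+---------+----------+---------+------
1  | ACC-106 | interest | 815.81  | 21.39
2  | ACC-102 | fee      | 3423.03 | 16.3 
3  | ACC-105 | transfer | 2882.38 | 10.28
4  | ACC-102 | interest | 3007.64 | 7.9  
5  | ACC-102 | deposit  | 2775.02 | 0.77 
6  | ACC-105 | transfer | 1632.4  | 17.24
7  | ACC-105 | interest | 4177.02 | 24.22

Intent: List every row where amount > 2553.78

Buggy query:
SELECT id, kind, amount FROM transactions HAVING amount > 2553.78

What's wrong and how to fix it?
Bug: HAVING filters the output of aggregation, but this query has no GROUP BY and no aggregate functions, so SQLite rejects it (HAVING clause on a non-aggregate query); the condition here is per row

Fix: Use WHERE for row-level filtering

Corrected query:
SELECT id, kind, amount FROM transactions WHERE amount > 2553.78

Result:
id | kind     | amount 
---+----------+--------
2  | fee      | 3423.03
3  | transfer | 2882.38
4  | interest | 3007.64
5  | deposit  | 2775.02
7  | interest | 4177.02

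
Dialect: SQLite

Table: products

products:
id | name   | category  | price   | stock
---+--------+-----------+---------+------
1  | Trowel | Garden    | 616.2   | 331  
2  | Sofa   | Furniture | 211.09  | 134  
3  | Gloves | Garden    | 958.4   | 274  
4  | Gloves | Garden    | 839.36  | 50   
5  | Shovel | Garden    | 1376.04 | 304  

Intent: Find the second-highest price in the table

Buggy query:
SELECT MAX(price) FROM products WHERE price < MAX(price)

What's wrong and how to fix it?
Bug: The inner MAX is an aggregate inside WHERE, which is not allowed

Fix: Compute the overall MAX in a subquery, then take MAX of rows below it

Corrected query:
SELECT MAX(price) FROM products WHERE price < (SELECT MAX(price) FROM products)

Result:
MAX(price)
----------
958.4     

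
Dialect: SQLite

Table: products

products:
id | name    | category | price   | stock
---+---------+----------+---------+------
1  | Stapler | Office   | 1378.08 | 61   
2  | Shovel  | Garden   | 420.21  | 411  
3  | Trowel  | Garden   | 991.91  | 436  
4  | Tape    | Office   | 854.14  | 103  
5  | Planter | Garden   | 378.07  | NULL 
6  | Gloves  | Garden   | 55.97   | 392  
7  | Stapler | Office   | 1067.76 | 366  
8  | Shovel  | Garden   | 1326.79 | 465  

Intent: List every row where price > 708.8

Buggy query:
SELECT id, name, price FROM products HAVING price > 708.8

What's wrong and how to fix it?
Bug: This is a non-aggregate query (no GROUP BY, no aggregates), so in SQLite the HAVING clause is invalid here; a row-level condition belongs in WHERE

Fix: Replace HAVING with WHERE since the condition applies to individual rows

Corrected query:
SELECT id, name, price FROM products WHERE price > 708.8

Result:
id | name    | price  
---+---------+--------
1  | Stapler | 1378.08
3  | Trowel  | 991.91 
4  | Tape    | 854.14 
7  | Stapler | 1067.76
8  | Shovel  | 1326.79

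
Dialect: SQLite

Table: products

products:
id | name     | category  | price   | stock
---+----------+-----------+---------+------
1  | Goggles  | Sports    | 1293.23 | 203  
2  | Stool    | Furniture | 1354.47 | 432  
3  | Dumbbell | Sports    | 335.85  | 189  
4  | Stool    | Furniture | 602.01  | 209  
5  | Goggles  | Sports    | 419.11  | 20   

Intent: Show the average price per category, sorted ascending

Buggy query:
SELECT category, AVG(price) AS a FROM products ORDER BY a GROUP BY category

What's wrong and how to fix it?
Bug: ORDER BY appears before GROUP BY; SQL clause order requires GROUP BY first

Fix: Reorder: SELECT … FROM … GROUP BY … ORDER BY …

Corrected query:
SELECT category, AVG(price) AS a FROM products GROUP BY category ORDER BY a

Result:
category  | a     
----------+-------
Sports    | 682.73
Furniture | 978.24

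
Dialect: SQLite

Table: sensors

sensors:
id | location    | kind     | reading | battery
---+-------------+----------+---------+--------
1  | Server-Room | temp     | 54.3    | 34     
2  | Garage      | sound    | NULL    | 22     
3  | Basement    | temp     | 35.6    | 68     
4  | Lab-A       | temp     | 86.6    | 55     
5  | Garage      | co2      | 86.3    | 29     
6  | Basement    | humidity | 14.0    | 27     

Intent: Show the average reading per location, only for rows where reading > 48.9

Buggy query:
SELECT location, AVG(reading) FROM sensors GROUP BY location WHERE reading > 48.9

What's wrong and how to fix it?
Bug: WHERE cannot follow GROUP BY

Fix: Place WHERE between FROM and GROUP BY

Corrected query:
SELECT location, AVG(reading) FROM sensors WHERE reading > 48.9 GROUP BY location

Result:
location    | AVG(reading)
------------+-------------
Garage      | 86.3        
Lab-A       | 86.6        
Server-Room | 54.3        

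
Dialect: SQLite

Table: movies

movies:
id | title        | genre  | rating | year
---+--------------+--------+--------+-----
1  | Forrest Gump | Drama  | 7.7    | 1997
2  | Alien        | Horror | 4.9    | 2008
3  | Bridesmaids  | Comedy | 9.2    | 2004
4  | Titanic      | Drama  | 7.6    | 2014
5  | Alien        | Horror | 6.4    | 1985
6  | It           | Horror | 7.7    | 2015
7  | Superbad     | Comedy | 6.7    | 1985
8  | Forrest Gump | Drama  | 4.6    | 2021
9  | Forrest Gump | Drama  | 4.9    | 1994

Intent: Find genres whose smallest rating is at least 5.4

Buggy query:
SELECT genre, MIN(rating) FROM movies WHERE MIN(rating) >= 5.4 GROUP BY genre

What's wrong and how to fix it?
Bug: MIN() in WHERE is a misuse of aggregate

Fix: Replace WHERE with HAVING after the GROUP BY

Corrected query:
SELECT genre, MIN(rating) FROM movies GROUP BY genre HAVING MIN(rating) >= 5.4

Result:
genre  | MIN(rating)
-------+------------
Comedy | 6.7        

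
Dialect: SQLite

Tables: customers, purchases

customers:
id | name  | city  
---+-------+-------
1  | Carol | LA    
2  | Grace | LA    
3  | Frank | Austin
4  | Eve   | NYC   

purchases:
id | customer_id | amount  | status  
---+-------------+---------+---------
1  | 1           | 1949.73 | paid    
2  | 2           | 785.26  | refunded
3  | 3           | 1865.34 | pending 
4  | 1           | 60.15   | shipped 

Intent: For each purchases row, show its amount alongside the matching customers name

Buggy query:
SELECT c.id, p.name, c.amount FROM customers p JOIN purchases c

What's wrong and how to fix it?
Bug: Missing join condition: each purchases row is matched to all customers rows instead of just its own

Fix: Specify the join condition linking the foreign key to the parent id

Corrected query:
SELECT c.id, p.name, c.amount FROM customers p JOIN purchases c ON c.customer_id = p.id

Result:
id | name  | amount 
---+-------+--------
1  | Carol | 1949.73
2  | Grace | 785.26 
3  | Frank | 1865.34
4  | Carol | 60.15  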